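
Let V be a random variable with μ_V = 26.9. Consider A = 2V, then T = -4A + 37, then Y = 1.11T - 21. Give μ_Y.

μ_Y = -218.802

μ_A = 2·26.9 = 53.8.
μ_T = (-4)·53.8 + 37 = -178.2.
μ_Y = 1.11·(-178.2) + (-21) = -218.802.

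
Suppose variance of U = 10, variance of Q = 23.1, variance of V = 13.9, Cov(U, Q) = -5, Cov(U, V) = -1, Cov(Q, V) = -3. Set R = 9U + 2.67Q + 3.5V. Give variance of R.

variance of R = a²·variance of U + b²·variance of Q + c²·variance of V + 2ab·Cov(U, Q) + 2ac·Cov(U, V) + 2bc·Cov(Q, V), with a = 9, b = 2.67, c = 3.5.
= 810 + 164.67759 + 170.275 + (-240.3) + (-63) + (-56.07)
= 785.58259.

variance of R = 785.58259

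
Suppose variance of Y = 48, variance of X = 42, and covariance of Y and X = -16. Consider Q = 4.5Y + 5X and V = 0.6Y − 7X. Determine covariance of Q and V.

covariance of Q and V = -884.4

By bilinearity, covariance of Q and V = ac·variance of Y + bd·variance of X + (ad+bc)·covariance of Y and X, with a=4.5, b=5, c=0.6, d=-7.
ac·variance of Y = 4.5·0.6·48 = 129.6
bd·variance of X = 5·(-7)·42 = -1470
(ad+bc)·covariance of Y and X = (-28.5)·(-16) = 456
covariance of Q and V = 129.6 + (-1470) + 456 = -884.4.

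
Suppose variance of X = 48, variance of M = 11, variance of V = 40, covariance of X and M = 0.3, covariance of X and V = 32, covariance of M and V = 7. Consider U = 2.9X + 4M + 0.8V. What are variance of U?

variance of U = a²·variance of X + b²·variance of M + c²·variance of V + 2ab·covariance of X and M + 2ac·covariance of X and V + 2bc·covariance of M and V, with a = 2.9, b = 4, c = 0.8.
= 403.68 + 176 + 25.6 + 6.96 + 148.48 + 44.8
= 805.52.

variance of U = 805.52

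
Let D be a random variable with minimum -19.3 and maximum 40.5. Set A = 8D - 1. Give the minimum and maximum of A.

a = 8 > 0, so min(A) = a·min(D)+b = 8·(-19.3) + (-1) = -155.4 and max(A) = 8·40.5 + (-1) = 323.

min(A) = -155.4, max(A) = 323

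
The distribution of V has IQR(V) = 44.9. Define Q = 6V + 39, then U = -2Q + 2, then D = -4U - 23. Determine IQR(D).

IQR(Q) = |6|·44.9 = 269.4.
IQR(U) = |-2|·269.4 = 538.8.
IQR(D) = |-4|·538.8 = 2155.2.

IQR(D) = 2155.2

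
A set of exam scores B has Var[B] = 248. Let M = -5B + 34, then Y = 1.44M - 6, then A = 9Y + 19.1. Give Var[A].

Var[M] = (-5)²·248 = 6200.
Var[Y] = 1.44²·6200 = 12856.32.
Var[A] = 9²·12856.32 = 1041361.92.

Var[A] = 1041361.92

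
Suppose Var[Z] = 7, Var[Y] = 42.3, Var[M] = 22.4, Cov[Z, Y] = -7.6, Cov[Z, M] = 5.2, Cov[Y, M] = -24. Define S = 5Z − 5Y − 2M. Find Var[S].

Var[S] = 1118.1

Var[S] = a²·Var[Z] + b²·Var[Y] + c²·Var[M] + 2ab·Cov[Z, Y] + 2ac·Cov[Z, M] + 2bc·Cov[Y, M], with a = 5, b = -5, c = -2.
= 175 + 1057.5 + 89.6 + 380 + (-104) + (-480)
= 1118.1.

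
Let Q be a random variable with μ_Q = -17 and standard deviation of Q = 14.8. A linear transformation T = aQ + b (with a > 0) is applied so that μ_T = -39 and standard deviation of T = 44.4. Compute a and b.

a = 3, b = 12

standard deviation of T = a·standard deviation of Q (a > 0), so a = 44.4/14.8 = 3.
μ_T = a·μ_Q + b, so b = -39 − 3·(-17) = 12.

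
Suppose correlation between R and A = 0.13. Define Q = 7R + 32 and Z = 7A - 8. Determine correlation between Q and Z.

correlation between Q and Z = 0.13

Linear rescalings preserve correlation up to sign; here the slopes 7 and 7 have the same sign, so correlation between Q and Z = correlation between R and A = 0.13.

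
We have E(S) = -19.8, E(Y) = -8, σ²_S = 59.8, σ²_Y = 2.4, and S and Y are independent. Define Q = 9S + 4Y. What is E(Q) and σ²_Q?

E(Q) = 9·E(S) + 4·E(Y) = 9·(-19.8) + 4·(-8) = -210.2.
σ²_Q = a²·σ²_S + b²·σ²_Y + 2ab·covariance of S and Y with a = 9, b = 4.
Independence gives covariance of S and Y = 0.
= 9²·59.8 + 4²·2.4 + 2·9·4·0
= 4843.8 + 38.4 + 0 = 4882.2.

E(Q) = -210.2, σ²_Q = 4882.2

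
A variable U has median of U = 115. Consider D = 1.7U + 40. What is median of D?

A linear map preserves order up to sign, so median of D = a·median of U + b = 1.7·115 + 40 = 235.5.

median of D = 235.5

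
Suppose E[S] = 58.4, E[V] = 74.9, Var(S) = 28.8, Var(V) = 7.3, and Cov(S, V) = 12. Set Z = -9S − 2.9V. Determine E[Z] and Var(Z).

E[Z] = -742.81, Var(Z) = 3020.593

E[Z] = (-9)·E[S] + (-2.9)·E[V] = (-9)·58.4 + (-2.9)·74.9 = -742.81.
Var(Z) = a²·Var(S) + b²·Var(V) + 2ab·Cov(S, V) with a = -9, b = -2.9.
= (-9)²·28.8 + (-2.9)²·7.3 + 2·(-9)·(-2.9)·12
= 2332.8 + 61.393 + 626.4 = 3020.593.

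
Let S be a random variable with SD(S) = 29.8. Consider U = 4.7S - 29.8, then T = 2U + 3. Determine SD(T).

SD(U) = |4.7|·29.8 = 140.06.
SD(T) = |2|·140.06 = 280.12.

SD(T) = 280.12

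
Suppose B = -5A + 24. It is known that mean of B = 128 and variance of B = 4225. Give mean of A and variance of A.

From B = -5A + 24: mean of B = a·mean of A + b, so mean of A = (mean of B − b)/a = (128 − 24)/(-5) = -20.8.
variance of B = a²·variance of A, so variance of A = 4225/(-5)² = 169.

mean of A = -20.8, variance of A = 169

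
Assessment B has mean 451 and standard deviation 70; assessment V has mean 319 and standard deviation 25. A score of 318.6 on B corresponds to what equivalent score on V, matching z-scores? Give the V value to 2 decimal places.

z = (318.6 − 451)/70 ≈ -1.8914.
V = 319 + z·25 = 319 + (318.6 − 451)·25/70 ≈ 271.71.

V = 271.71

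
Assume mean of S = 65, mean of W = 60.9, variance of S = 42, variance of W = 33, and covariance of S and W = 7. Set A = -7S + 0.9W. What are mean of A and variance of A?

mean of A = -400.19, variance of A = 1996.53

mean of A = (-7)·mean of S + 0.9·mean of W = (-7)·65 + 0.9·60.9 = -400.19.
variance of A = a²·variance of S + b²·variance of W + 2ab·covariance of S and W with a = -7, b = 0.9.
= (-7)²·42 + 0.9²·33 + 2·(-7)·0.9·7
= 2058 + 26.73 + (-88.2) = 1996.53.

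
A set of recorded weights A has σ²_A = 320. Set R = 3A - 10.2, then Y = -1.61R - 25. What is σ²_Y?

σ²_Y = 7465.248

σ²_R = 3²·320 = 2880.
σ²_Y = (-1.61)²·2880 = 7465.248.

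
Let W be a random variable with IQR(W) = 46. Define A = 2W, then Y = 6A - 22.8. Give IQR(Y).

IQR(Y) = 552

IQR(A) = |2|·46 = 92.
IQR(Y) = |6|·92 = 552.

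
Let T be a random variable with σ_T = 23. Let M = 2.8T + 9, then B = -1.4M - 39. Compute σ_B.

σ_B = 90.16

σ_M = |2.8|·23 = 64.4.
σ_B = |-1.4|·64.4 = 90.16.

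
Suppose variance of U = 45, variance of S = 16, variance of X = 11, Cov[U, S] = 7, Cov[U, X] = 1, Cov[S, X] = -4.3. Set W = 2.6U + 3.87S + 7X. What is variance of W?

variance of W = 1027.1244

variance of W = a²·variance of U + b²·variance of S + c²·variance of X + 2ab·Cov[U, S] + 2ac·Cov[U, X] + 2bc·Cov[S, X], with a = 2.6, b = 3.87, c = 7.
= 304.2 + 239.6304 + 539 + 140.868 + 36.4 + (-232.974)
= 1027.1244.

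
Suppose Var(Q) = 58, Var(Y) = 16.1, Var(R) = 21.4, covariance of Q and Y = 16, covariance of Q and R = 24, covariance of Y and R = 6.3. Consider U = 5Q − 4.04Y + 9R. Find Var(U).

Var(U) = a²·Var(Q) + b²·Var(Y) + c²·Var(R) + 2ab·covariance of Q and Y + 2ac·covariance of Q and R + 2bc·covariance of Y and R, with a = 5, b = -4.04, c = 9.
= 1450 + 262.77776 + 1733.4 + (-646.4) + 2160 + (-458.136)
= 4501.64176.

Var(U) = 4501.64176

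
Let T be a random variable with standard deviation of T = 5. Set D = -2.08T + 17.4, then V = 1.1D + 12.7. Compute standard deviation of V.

standard deviation of V = 11.44

standard deviation of D = |-2.08|·5 = 10.4.
standard deviation of V = |1.1|·10.4 = 11.44.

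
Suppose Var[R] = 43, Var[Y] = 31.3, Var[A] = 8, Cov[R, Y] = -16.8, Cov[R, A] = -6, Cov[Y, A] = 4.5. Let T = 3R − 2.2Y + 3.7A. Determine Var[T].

Var[T] = 663.312

Var[T] = a²·Var[R] + b²·Var[Y] + c²·Var[A] + 2ab·Cov[R, Y] + 2ac·Cov[R, A] + 2bc·Cov[Y, A], with a = 3, b = -2.2, c = 3.7.
= 387 + 151.492 + 109.52 + 221.76 + (-133.2) + (-73.26)
= 663.312.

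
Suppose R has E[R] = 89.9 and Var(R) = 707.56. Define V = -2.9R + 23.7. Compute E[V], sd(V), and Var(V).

V = -2.9R + 23.7 is linear with a = -2.9, b = 23.7.
E[V] = a·E[R] + b = (-2.9)·89.9 + 23.7 = -237.01.
sd(R) = √707.56 = 26.6.
sd(V) = |a|·sd(R) = |-2.9|·26.6 = 77.14.
Var(V) = a²·Var(R) = (-2.9)²·707.56 = 5950.5796 (the additive constant 23.7 does not affect variance).

E[V] = -237.01, sd(V) = 77.14, Var(V) = 5950.5796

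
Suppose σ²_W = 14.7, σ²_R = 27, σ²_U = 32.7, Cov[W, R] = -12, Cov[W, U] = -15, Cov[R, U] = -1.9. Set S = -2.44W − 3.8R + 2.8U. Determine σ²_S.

σ²_S = 756.62992

σ²_S = a²·σ²_W + b²·σ²_R + c²·σ²_U + 2ab·Cov[W, R] + 2ac·Cov[W, U] + 2bc·Cov[R, U], with a = -2.44, b = -3.8, c = 2.8.
= 87.51792 + 389.88 + 256.368 + (-222.528) + 204.96 + 40.432
= 756.62992.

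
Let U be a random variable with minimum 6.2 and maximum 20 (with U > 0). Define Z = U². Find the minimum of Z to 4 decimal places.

U² is increasing on this domain, so min(Z) comes from min(U) = 6.2: min(Z) = square(6.2) = 38.44.

min(Z) = 38.44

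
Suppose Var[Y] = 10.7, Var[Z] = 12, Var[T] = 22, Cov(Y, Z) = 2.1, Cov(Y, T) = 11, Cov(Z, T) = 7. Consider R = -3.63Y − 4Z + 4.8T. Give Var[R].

Var[R] = 248.72883

Var[R] = a²·Var[Y] + b²·Var[Z] + c²·Var[T] + 2ab·Cov(Y, Z) + 2ac·Cov(Y, T) + 2bc·Cov(Z, T), with a = -3.63, b = -4, c = 4.8.
= 140.99283 + 192 + 506.88 + 60.984 + (-383.328) + (-268.8)
= 248.72883.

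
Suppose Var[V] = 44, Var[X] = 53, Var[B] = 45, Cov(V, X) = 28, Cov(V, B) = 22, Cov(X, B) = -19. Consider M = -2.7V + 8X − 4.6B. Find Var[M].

Var[M] = 5400.24

Var[M] = a²·Var[V] + b²·Var[X] + c²·Var[B] + 2ab·Cov(V, X) + 2ac·Cov(V, B) + 2bc·Cov(X, B), with a = -2.7, b = 8, c = -4.6.
= 320.76 + 3392 + 952.2 + (-1209.6) + 546.48 + 1398.4
= 5400.24.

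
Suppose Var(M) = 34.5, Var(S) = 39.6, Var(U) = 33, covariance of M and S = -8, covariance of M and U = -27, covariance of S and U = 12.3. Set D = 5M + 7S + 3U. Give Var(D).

Var(D) = 2246.5

Var(D) = a²·Var(M) + b²·Var(S) + c²·Var(U) + 2ab·covariance of M and S + 2ac·covariance of M and U + 2bc·covariance of S and U, with a = 5, b = 7, c = 3.
= 862.5 + 1940.4 + 297 + (-560) + (-810) + 516.6
= 2246.5.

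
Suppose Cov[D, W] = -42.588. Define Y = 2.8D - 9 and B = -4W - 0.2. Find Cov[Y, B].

Cov[Y, B] = a·c·Cov[D, W] = 2.8·(-4)·(-42.588) = 476.9856. Additive constants drop out.

Cov[Y, B] = 476.9856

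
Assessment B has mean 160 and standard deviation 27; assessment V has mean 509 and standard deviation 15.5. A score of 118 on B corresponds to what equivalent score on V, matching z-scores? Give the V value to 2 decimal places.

z = (118 − 160)/27 ≈ -1.5556.
V = 509 + z·15.5 = 509 + (118 − 160)·15.5/27 ≈ 484.89.

V = 484.89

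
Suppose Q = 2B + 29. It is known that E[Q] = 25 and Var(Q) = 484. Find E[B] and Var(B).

From Q = 2B + 29: E[Q] = a·E[B] + b, so E[B] = (E[Q] − b)/a = (25 − 29)/2 = -2.
Var(Q) = a²·Var(B), so Var(B) = 484/2² = 121.

E[B] = -2, Var(B) = 121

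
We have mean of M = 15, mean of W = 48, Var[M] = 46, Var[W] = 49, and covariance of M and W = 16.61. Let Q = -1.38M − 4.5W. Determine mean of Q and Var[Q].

mean of Q = (-1.38)·mean of M + (-4.5)·mean of W = (-1.38)·15 + (-4.5)·48 = -236.7.
Var[Q] = a²·Var[M] + b²·Var[W] + 2ab·covariance of M and W with a = -1.38, b = -4.5.
= (-1.38)²·46 + (-4.5)²·49 + 2·(-1.38)·(-4.5)·16.61
= 87.6024 + 992.25 + 206.2962 = 1286.1486.

mean of Q = -236.7, Var[Q] = 1286.1486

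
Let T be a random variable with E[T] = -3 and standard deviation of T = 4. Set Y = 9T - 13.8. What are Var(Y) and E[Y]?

Y = 9T - 13.8 is linear with a = 9, b = -13.8.
Var(T) = 4² = 16.
Var(Y) = a²·Var(T) = 9²·16 = 1296 (the additive constant -13.8 does not affect variance).
E[Y] = a·E[T] + b = 9·(-3) + (-13.8) = -40.8.

Var(Y) = 1296, E[Y] = -40.8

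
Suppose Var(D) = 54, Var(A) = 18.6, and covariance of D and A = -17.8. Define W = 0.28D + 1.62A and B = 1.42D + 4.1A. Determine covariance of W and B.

By bilinearity, covariance of W and B = ac·Var(D) + bd·Var(A) + (ad+bc)·covariance of D and A, with a=0.28, b=1.62, c=1.42, d=4.1.
ac·Var(D) = 0.28·1.42·54 = 21.4704
bd·Var(A) = 1.62·4.1·18.6 = 123.5412
(ad+bc)·covariance of D and A = (3.4484)·(-17.8) = -61.38152
covariance of W and B = 21.4704 + 123.5412 + (-61.38152) = 83.63008.

covariance of W and B = 83.63008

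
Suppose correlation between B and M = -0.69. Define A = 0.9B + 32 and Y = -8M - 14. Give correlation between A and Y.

Linear rescalings preserve |correlation|; the slopes 0.9 and -8 have opposite signs, so the correlation flips sign: correlation between A and Y = −correlation between B and M = 0.69.

correlation between A and Y = 0.69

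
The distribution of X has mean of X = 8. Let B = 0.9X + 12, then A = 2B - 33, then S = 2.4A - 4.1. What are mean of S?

mean of S = 8.86

mean of B = 0.9·8 + 12 = 19.2.
mean of A = 2·19.2 + (-33) = 5.4.
mean of S = 2.4·5.4 + (-4.1) = 8.86.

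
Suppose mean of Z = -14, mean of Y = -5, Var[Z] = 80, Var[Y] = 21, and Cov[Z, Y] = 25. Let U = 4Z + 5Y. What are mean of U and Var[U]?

mean of U = 4·mean of Z + 5·mean of Y = 4·(-14) + 5·(-5) = -81.
Var[U] = a²·Var[Z] + b²·Var[Y] + 2ab·Cov[Z, Y] with a = 4, b = 5.
= 4²·80 + 5²·21 + 2·4·5·25
= 1280 + 525 + 1000 = 2805.

mean of U = -81, Var[U] = 2805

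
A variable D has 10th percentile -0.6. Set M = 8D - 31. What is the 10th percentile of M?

Since a = 8 > 0 the transformation is increasing, so the 10th percentile of M = a·(P_{10} of D) + b = 8·(-0.6) + (-31) = -35.8.

10th percentile of M = -35.8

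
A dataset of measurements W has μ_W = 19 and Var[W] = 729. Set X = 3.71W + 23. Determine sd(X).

sd(X) = 100.17

X = 3.71W + 23 is linear with a = 3.71, b = 23.
sd(W) = √729 = 27.
sd(X) = |a|·sd(W) = |3.71|·27 = 100.17.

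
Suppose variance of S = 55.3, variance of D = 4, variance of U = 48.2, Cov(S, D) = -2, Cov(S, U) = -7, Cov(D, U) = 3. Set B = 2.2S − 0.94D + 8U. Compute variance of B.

variance of B = a²·variance of S + b²·variance of D + c²·variance of U + 2ab·Cov(S, D) + 2ac·Cov(S, U) + 2bc·Cov(D, U), with a = 2.2, b = -0.94, c = 8.
= 267.652 + 3.5344 + 3084.8 + 8.272 + (-246.4) + (-45.12)
= 3072.7384.

variance of B = 3072.7384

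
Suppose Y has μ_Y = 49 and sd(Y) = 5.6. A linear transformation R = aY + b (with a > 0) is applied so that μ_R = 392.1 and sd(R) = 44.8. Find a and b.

sd(R) = a·sd(Y) (a > 0), so a = 44.8/5.6 = 8.
μ_R = a·μ_Y + b, so b = 392.1 − 8·49 = 0.1.

a = 8, b = 0.1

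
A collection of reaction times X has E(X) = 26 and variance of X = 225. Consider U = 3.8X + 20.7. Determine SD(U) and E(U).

SD(U) = 57, E(U) = 119.5

U = 3.8X + 20.7 is linear with a = 3.8, b = 20.7.
SD(X) = √225 = 15.
SD(U) = |a|·SD(X) = |3.8|·15 = 57.
E(U) = a·E(X) + b = 3.8·26 + 20.7 = 119.5.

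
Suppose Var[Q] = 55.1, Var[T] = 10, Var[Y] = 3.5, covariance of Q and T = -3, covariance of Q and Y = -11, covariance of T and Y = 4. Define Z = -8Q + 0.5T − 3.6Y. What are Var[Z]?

Var[Z] = a²·Var[Q] + b²·Var[T] + c²·Var[Y] + 2ab·covariance of Q and T + 2ac·covariance of Q and Y + 2bc·covariance of T and Y, with a = -8, b = 0.5, c = -3.6.
= 3526.4 + 2.5 + 45.36 + 24 + (-633.6) + (-14.4)
= 2950.26.

Var[Z] = 2950.26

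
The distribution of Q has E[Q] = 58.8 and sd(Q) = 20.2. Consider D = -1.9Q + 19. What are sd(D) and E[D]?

sd(D) = 38.38, E[D] = -92.72

D = -1.9Q + 19 is linear with a = -1.9, b = 19.
sd(D) = |a|·sd(Q) = |-1.9|·20.2 = 38.38.
E[D] = a·E[Q] + b = (-1.9)·58.8 + 19 = -92.72.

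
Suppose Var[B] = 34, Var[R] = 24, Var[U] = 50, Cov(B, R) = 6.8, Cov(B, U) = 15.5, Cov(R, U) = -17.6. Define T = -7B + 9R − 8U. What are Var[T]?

Var[T] = a²·Var[B] + b²·Var[R] + c²·Var[U] + 2ab·Cov(B, R) + 2ac·Cov(B, U) + 2bc·Cov(R, U), with a = -7, b = 9, c = -8.
= 1666 + 1944 + 3200 + (-856.8) + 1736 + 2534.4
= 10223.6.

Var[T] = 10223.6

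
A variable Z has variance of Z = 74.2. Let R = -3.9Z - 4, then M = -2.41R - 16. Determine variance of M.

variance of M = 6554.9171142

variance of R = (-3.9)²·74.2 = 1128.582.
variance of M = (-2.41)²·1128.582 = 6554.9171142.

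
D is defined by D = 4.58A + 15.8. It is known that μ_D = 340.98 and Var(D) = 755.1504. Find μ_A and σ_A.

From D = 4.58A + 15.8: μ_D = a·μ_A + b, so μ_A = (μ_D − b)/a = (340.98 − 15.8)/4.58 = 71.
σ_D = √755.1504 = 27.48.
σ_D = |a|·σ_A, so σ_A = 27.48/|4.58| = 6.

μ_A = 71, σ_A = 6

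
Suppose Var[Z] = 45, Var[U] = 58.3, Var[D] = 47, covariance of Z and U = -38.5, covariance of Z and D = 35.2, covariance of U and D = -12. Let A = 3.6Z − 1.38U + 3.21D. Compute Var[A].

Var[A] = 2480.91282

Var[A] = a²·Var[Z] + b²·Var[U] + c²·Var[D] + 2ab·covariance of Z and U + 2ac·covariance of Z and D + 2bc·covariance of U and D, with a = 3.6, b = -1.38, c = 3.21.
= 583.2 + 111.02652 + 484.2927 + 382.536 + 813.5424 + 106.3152
= 2480.91282.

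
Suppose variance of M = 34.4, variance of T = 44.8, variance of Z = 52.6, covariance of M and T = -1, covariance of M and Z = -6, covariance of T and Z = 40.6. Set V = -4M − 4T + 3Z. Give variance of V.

variance of V = a²·variance of M + b²·variance of T + c²·variance of Z + 2ab·covariance of M and T + 2ac·covariance of M and Z + 2bc·covariance of T and Z, with a = -4, b = -4, c = 3.
= 550.4 + 716.8 + 473.4 + (-32) + 144 + (-974.4)
= 878.2.

variance of V = 878.2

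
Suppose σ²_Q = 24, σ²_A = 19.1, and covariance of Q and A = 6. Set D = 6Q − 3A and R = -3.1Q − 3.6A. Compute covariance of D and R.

By bilinearity, covariance of D and R = ac·σ²_Q + bd·σ²_A + (ad+bc)·covariance of Q and A, with a=6, b=-3, c=-3.1, d=-3.6.
ac·σ²_Q = 6·(-3.1)·24 = -446.4
bd·σ²_A = (-3)·(-3.6)·19.1 = 206.28
(ad+bc)·covariance of Q and A = (-12.3)·6 = -73.8
covariance of D and R = -446.4 + 206.28 + (-73.8) = -313.92.

covariance of D and R = -313.92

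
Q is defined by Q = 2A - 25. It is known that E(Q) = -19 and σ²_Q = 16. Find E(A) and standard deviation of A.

E(A) = 3, standard deviation of A = 2

From Q = 2A - 25: E(Q) = a·E(A) + b, so E(A) = (E(Q) − b)/a = (-19 − (-25))/2 = 3.
standard deviation of Q = √16 = 4.
standard deviation of Q = |a|·standard deviation of A, so standard deviation of A = 4/|2| = 2.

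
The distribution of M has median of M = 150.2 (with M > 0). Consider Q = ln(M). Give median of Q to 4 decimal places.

median of Q = 5.012

ln(M) is monotone on this domain, so median of Q = ln(150.2) ≈ 5.012.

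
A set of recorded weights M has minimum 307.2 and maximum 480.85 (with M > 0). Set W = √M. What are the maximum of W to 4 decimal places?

max(W) = 21.9283

√M is increasing on this domain, so max(W) comes from max(M) = 480.85: max(W) = √(480.85) ≈ 21.9283.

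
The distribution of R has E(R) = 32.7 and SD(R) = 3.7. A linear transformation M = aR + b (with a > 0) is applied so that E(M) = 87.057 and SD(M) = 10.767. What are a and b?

a = 2.91, b = -8.1

SD(M) = a·SD(R) (a > 0), so a = 10.767/3.7 = 2.91.
E(M) = a·E(R) + b, so b = 87.057 − 2.91·32.7 = -8.1.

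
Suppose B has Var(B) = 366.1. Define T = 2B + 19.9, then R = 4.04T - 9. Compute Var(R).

Var(T) = 2²·366.1 = 1464.4.
Var(R) = 4.04²·1464.4 = 23901.35104.

Var(R) = 23901.35104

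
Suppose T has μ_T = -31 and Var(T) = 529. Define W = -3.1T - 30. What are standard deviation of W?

standard deviation of W = 71.3

W = -3.1T - 30 is linear with a = -3.1, b = -30.
standard deviation of T = √529 = 23.
standard deviation of W = |a|·standard deviation of T = |-3.1|·23 = 71.3.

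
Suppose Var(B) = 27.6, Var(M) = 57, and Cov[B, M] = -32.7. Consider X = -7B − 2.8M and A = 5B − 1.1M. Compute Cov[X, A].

Cov[X, A] = -584.43

By bilinearity, Cov[X, A] = ac·Var(B) + bd·Var(M) + (ad+bc)·Cov[B, M], with a=-7, b=-2.8, c=5, d=-1.1.
ac·Var(B) = (-7)·5·27.6 = -966
bd·Var(M) = (-2.8)·(-1.1)·57 = 175.56
(ad+bc)·Cov[B, M] = (-6.3)·(-32.7) = 206.01
Cov[X, A] = -966 + 175.56 + 206.01 = -584.43.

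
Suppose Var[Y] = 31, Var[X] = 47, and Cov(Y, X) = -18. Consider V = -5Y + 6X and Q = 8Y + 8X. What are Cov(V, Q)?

Cov(V, Q) = 872

By bilinearity, Cov(V, Q) = ac·Var[Y] + bd·Var[X] + (ad+bc)·Cov(Y, X), with a=-5, b=6, c=8, d=8.
ac·Var[Y] = (-5)·8·31 = -1240
bd·Var[X] = 6·8·47 = 2256
(ad+bc)·Cov(Y, X) = (8)·(-18) = -144
Cov(V, Q) = -1240 + 2256 + (-144) = 872.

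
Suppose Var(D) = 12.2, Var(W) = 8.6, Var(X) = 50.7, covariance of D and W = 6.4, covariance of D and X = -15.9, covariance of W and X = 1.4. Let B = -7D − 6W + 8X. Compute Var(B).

Var(B) = a²·Var(D) + b²·Var(W) + c²·Var(X) + 2ab·covariance of D and W + 2ac·covariance of D and X + 2bc·covariance of W and X, with a = -7, b = -6, c = 8.
= 597.8 + 309.6 + 3244.8 + 537.6 + 1780.8 + (-134.4)
= 6336.2.

Var(B) = 6336.2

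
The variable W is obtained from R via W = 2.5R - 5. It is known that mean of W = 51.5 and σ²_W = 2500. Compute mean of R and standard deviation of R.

From W = 2.5R - 5: mean of W = a·mean of R + b, so mean of R = (mean of W − b)/a = (51.5 − (-5))/2.5 = 22.6.
standard deviation of W = √2500 = 50.
standard deviation of W = |a|·standard deviation of R, so standard deviation of R = 50/|2.5| = 20.

mean of R = 22.6, standard deviation of R = 20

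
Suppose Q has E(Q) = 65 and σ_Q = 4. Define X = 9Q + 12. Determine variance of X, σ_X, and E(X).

X = 9Q + 12 is linear with a = 9, b = 12.
variance of Q = 4² = 16.
variance of X = a²·variance of Q = 9²·16 = 1296 (the additive constant 12 does not affect variance).
σ_X = |a|·σ_Q = |9|·4 = 36.
E(X) = a·E(Q) + b = 9·65 + 12 = 597.

variance of X = 1296, σ_X = 36, E(X) = 597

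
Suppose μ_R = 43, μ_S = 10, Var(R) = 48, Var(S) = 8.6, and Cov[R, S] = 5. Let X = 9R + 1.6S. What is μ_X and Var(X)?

μ_X = 9·μ_R + 1.6·μ_S = 9·43 + 1.6·10 = 403.
Var(X) = a²·Var(R) + b²·Var(S) + 2ab·Cov[R, S] with a = 9, b = 1.6.
= 9²·48 + 1.6²·8.6 + 2·9·1.6·5
= 3888 + 22.016 + 144 = 4054.016.

μ_X = 403, Var(X) = 4054.016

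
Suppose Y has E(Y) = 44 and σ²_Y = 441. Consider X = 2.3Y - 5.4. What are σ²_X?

σ²_X = 2332.89

X = 2.3Y - 5.4 is linear with a = 2.3, b = -5.4.
σ²_X = a²·σ²_Y = 2.3²·441 = 2332.89 (the additive constant -5.4 does not affect variance).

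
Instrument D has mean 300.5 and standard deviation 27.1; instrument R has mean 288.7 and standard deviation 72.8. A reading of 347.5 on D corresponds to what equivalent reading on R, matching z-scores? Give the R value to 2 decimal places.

z = (347.5 − 300.5)/27.1 ≈ 1.7343.
R = 288.7 + z·72.8 = 288.7 + (347.5 − 300.5)·72.8/27.1 ≈ 414.96.

R = 414.96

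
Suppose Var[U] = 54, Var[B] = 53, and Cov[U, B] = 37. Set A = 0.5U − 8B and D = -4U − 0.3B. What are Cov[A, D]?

By bilinearity, Cov[A, D] = ac·Var[U] + bd·Var[B] + (ad+bc)·Cov[U, B], with a=0.5, b=-8, c=-4, d=-0.3.
ac·Var[U] = 0.5·(-4)·54 = -108
bd·Var[B] = (-8)·(-0.3)·53 = 127.2
(ad+bc)·Cov[U, B] = (31.85)·37 = 1178.45
Cov[A, D] = -108 + 127.2 + 1178.45 = 1197.65.

Cov[A, D] = 1197.65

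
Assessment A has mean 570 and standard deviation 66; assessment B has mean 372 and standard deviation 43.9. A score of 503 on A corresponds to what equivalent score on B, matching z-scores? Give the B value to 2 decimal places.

B = 327.43

z = (503 − 570)/66 ≈ -1.0152.
B = 372 + z·43.9 = 372 + (503 − 570)·43.9/66 ≈ 327.43.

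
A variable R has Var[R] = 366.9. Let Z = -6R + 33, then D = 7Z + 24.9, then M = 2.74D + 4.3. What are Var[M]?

Var[M] = 4859005.80816

Var[Z] = (-6)²·366.9 = 13208.4.
Var[D] = 7²·13208.4 = 647211.6.
Var[M] = 2.74²·647211.6 = 4859005.80816.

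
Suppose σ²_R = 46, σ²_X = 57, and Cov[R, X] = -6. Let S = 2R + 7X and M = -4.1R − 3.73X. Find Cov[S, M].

Cov[S, M] = -1648.51

By bilinearity, Cov[S, M] = ac·σ²_R + bd·σ²_X + (ad+bc)·Cov[R, X], with a=2, b=7, c=-4.1, d=-3.73.
ac·σ²_R = 2·(-4.1)·46 = -377.2
bd·σ²_X = 7·(-3.73)·57 = -1488.27
(ad+bc)·Cov[R, X] = (-36.16)·(-6) = 216.96
Cov[S, M] = -377.2 + (-1488.27) + 216.96 = -1648.51.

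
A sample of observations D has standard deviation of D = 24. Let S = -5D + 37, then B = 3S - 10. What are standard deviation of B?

standard deviation of S = |-5|·24 = 120.
standard deviation of B = |3|·120 = 360.

standard deviation of B = 360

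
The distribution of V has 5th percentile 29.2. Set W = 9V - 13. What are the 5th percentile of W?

5th percentile of W = 249.8

Since a = 9 > 0 the transformation is increasing, so the 5th percentile of W = a·(P_{5} of V) + b = 9·29.2 + (-13) = 249.8.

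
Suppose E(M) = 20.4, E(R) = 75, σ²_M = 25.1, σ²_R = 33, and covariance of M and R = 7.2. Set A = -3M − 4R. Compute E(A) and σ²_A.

E(A) = (-3)·E(M) + (-4)·E(R) = (-3)·20.4 + (-4)·75 = -361.2.
σ²_A = a²·σ²_M + b²·σ²_R + 2ab·covariance of M and R with a = -3, b = -4.
= (-3)²·25.1 + (-4)²·33 + 2·(-3)·(-4)·7.2
= 225.9 + 528 + 172.8 = 926.7.

E(A) = -361.2, σ²_A = 926.7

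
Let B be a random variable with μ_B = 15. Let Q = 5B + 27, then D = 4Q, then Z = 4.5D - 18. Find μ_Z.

μ_Z = 1818

μ_Q = 5·15 + 27 = 102.
μ_D = 4·102 = 408.
μ_Z = 4.5·408 + (-18) = 1818.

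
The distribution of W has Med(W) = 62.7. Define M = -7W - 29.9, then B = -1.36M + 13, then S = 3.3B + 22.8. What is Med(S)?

Med(M) = (-7)·62.7 + (-29.9) = -468.8.
Med(B) = (-1.36)·(-468.8) + 13 = 650.568.
Med(S) = 3.3·650.568 + 22.8 = 2169.6744.

Med(S) = 2169.6744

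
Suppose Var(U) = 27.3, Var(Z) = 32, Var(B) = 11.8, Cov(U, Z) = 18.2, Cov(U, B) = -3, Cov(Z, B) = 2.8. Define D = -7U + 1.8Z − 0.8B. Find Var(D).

Var(D) = a²·Var(U) + b²·Var(Z) + c²·Var(B) + 2ab·Cov(U, Z) + 2ac·Cov(U, B) + 2bc·Cov(Z, B), with a = -7, b = 1.8, c = -0.8.
= 1337.7 + 103.68 + 7.552 + (-458.64) + (-33.6) + (-8.064)
= 948.628.

Var(D) = 948.628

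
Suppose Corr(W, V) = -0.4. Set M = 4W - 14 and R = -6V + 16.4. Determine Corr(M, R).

Corr(M, R) = 0.4

Linear rescalings preserve |correlation|; the slopes 4 and -6 have opposite signs, so the correlation flips sign: Corr(M, R) = −Corr(W, V) = 0.4.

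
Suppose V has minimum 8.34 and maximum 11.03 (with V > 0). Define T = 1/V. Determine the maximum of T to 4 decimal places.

max(T) = 0.1199

1/V is decreasing on this domain, so max(T) comes from min(V) = 8.34: max(T) = 1/(8.34) ≈ 0.1199.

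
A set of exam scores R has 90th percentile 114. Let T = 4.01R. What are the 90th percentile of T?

Since a = 4.01 > 0 the transformation is increasing, so the 90th percentile of T = a·(P_{90} of R) + b = 4.01·114 = 457.14.

90th percentile of T = 457.14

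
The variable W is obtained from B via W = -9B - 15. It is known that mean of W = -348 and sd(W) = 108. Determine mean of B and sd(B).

From W = -9B - 15: mean of W = a·mean of B + b, so mean of B = (mean of W − b)/a = (-348 − (-15))/(-9) = 37.
sd(W) = |a|·sd(B), so sd(B) = 108/|-9| = 12.

mean of B = 37, sd(B) = 12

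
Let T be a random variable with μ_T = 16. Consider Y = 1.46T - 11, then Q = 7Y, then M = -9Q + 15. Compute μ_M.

μ_M = -763.68

μ_Y = 1.46·16 + (-11) = 12.36.
μ_Q = 7·12.36 = 86.52.
μ_M = (-9)·86.52 + 15 = -763.68.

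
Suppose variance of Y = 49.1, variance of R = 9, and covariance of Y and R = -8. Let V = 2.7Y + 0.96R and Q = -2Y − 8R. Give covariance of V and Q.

covariance of V and Q = -146.1

By bilinearity, covariance of V and Q = ac·variance of Y + bd·variance of R + (ad+bc)·covariance of Y and R, with a=2.7, b=0.96, c=-2, d=-8.
ac·variance of Y = 2.7·(-2)·49.1 = -265.14
bd·variance of R = 0.96·(-8)·9 = -69.12
(ad+bc)·covariance of Y and R = (-23.52)·(-8) = 188.16
covariance of V and Q = -265.14 + (-69.12) + 188.16 = -146.1.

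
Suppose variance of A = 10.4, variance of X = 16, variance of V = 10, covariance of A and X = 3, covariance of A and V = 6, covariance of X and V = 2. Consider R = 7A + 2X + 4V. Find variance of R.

variance of R = 1185.6

variance of R = a²·variance of A + b²·variance of X + c²·variance of V + 2ab·covariance of A and X + 2ac·covariance of A and V + 2bc·covariance of X and V, with a = 7, b = 2, c = 4.
= 509.6 + 64 + 160 + 84 + 336 + 32
= 1185.6.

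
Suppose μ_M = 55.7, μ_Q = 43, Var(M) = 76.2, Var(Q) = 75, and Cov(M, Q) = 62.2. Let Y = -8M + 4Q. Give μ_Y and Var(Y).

μ_Y = (-8)·μ_M + 4·μ_Q = (-8)·55.7 + 4·43 = -273.6.
Var(Y) = a²·Var(M) + b²·Var(Q) + 2ab·Cov(M, Q) with a = -8, b = 4.
= (-8)²·76.2 + 4²·75 + 2·(-8)·4·62.2
= 4876.8 + 1200 + (-3980.8) = 2096.

μ_Y = -273.6, Var(Y) = 2096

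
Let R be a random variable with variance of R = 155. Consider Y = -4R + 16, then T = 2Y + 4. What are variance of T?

variance of T = 9920

variance of Y = (-4)²·155 = 2480.
variance of T = 2²·2480 = 9920.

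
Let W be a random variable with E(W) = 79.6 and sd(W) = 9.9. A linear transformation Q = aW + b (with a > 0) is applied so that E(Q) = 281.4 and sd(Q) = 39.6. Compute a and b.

a = 4, b = -37

sd(Q) = a·sd(W) (a > 0), so a = 39.6/9.9 = 4.
E(Q) = a·E(W) + b, so b = 281.4 − 4·79.6 = -37.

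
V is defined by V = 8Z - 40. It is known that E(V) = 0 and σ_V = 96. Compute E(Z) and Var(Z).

From V = 8Z - 40: E(V) = a·E(Z) + b, so E(Z) = (E(V) − b)/a = (0 − (-40))/8 = 5.
Var(V) = 96² = 9216.
Var(V) = a²·Var(Z), so Var(Z) = 9216/8² = 144.

E(Z) = 5, Var(Z) = 144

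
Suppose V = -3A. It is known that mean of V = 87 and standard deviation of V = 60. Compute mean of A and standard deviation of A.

mean of A = -29, standard deviation of A = 20

From V = -3A: mean of V = a·mean of A + b, so mean of A = (mean of V − b)/a = (87 − 0)/(-3) = -29.
standard deviation of V = |a|·standard deviation of A, so standard deviation of A = 60/|-3| = 20.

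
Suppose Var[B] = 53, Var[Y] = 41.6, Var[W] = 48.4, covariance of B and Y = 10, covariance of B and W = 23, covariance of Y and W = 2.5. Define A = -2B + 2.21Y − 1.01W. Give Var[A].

Var[A] = a²·Var[B] + b²·Var[Y] + c²·Var[W] + 2ab·covariance of B and Y + 2ac·covariance of B and W + 2bc·covariance of Y and W, with a = -2, b = 2.21, c = -1.01.
= 212 + 203.17856 + 49.37284 + (-88.4) + 92.92 + (-11.1605)
= 457.9109.

Var[A] = 457.9109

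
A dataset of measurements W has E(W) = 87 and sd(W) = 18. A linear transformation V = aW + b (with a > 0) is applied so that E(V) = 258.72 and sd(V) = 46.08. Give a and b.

sd(V) = a·sd(W) (a > 0), so a = 46.08/18 = 2.56.
E(V) = a·E(W) + b, so b = 258.72 − 2.56·87 = 36.

a = 2.56, b = 36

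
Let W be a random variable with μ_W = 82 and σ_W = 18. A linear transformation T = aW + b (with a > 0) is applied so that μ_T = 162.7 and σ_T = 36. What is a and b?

a = 2, b = -1.3

σ_T = a·σ_W (a > 0), so a = 36/18 = 2.
μ_T = a·μ_W + b, so b = 162.7 − 2·82 = -1.3.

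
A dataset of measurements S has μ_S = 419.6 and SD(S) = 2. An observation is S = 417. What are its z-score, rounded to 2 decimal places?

z = (S − μ_S) / SD(S) = (417 − 419.6) / 2 = -1.30.

z = -1.30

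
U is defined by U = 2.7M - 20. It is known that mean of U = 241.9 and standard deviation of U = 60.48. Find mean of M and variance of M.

mean of M = 97, variance of M = 501.76

From U = 2.7M - 20: mean of U = a·mean of M + b, so mean of M = (mean of U − b)/a = (241.9 − (-20))/2.7 = 97.
variance of U = 60.48² = 3657.8304.
variance of U = a²·variance of M, so variance of M = 3657.8304/2.7² = 501.76.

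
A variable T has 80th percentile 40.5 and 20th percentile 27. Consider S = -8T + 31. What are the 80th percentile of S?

80th percentile of S = -185

Since a = -8 < 0 the transformation is decreasing, reversing order: the 80th percentile of S corresponds to the 20th percentile of T.
So P_{80}(S) = a·P_{20}(T) + b = (-8)·27 + 31 = -185.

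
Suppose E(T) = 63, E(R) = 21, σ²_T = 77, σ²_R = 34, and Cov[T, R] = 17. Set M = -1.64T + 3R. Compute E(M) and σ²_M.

E(M) = (-1.64)·E(T) + 3·E(R) = (-1.64)·63 + 3·21 = -40.32.
σ²_M = a²·σ²_T + b²·σ²_R + 2ab·Cov[T, R] with a = -1.64, b = 3.
= (-1.64)²·77 + 3²·34 + 2·(-1.64)·3·17
= 207.0992 + 306 + (-167.28) = 345.8192.

E(M) = -40.32, σ²_M = 345.8192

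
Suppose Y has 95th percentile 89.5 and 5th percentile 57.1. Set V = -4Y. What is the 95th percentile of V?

95th percentile of V = -228.4

Since a = -4 < 0 the transformation is decreasing, reversing order: the 95th percentile of V corresponds to the 5th percentile of Y.
So P_{95}(V) = a·P_{5}(Y) + b = (-4)·57.1 = -228.4.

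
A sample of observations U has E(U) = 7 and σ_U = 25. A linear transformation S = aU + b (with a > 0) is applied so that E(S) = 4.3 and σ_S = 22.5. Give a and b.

σ_S = a·σ_U (a > 0), so a = 22.5/25 = 0.9.
E(S) = a·E(U) + b, so b = 4.3 − 0.9·7 = -2.

a = 0.9, b = -2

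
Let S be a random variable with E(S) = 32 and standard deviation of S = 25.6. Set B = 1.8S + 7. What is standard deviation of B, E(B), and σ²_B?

standard deviation of B = 46.08, E(B) = 64.6, σ²_B = 2123.3664

B = 1.8S + 7 is linear with a = 1.8, b = 7.
standard deviation of B = |a|·standard deviation of S = |1.8|·25.6 = 46.08.
E(B) = a·E(S) + b = 1.8·32 + 7 = 64.6.
σ²_S = 25.6² = 655.36.
σ²_B = a²·σ²_S = 1.8²·655.36 = 2123.3664 (the additive constant 7 does not affect variance).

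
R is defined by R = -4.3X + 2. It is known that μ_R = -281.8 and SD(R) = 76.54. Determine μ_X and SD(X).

μ_X = 66, SD(X) = 17.8

From R = -4.3X + 2: μ_R = a·μ_X + b, so μ_X = (μ_R − b)/a = (-281.8 − 2)/(-4.3) = 66.
SD(R) = |a|·SD(X), so SD(X) = 76.54/|-4.3| = 17.8.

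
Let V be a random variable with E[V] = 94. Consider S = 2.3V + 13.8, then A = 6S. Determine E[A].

E[S] = 2.3·94 + 13.8 = 230.
E[A] = 6·230 = 1380.

E[A] = 1380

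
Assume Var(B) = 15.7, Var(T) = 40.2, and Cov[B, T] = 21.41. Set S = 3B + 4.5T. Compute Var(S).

Var(S) = 1533.42

Var(S) = a²·Var(B) + b²·Var(T) + 2ab·Cov[B, T] with a = 3, b = 4.5.
= 3²·15.7 + 4.5²·40.2 + 2·3·4.5·21.41
= 141.3 + 814.05 + 578.07 = 1533.42.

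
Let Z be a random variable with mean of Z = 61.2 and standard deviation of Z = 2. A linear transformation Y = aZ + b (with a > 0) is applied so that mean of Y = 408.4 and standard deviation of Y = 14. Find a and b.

standard deviation of Y = a·standard deviation of Z (a > 0), so a = 14/2 = 7.
mean of Y = a·mean of Z + b, so b = 408.4 − 7·61.2 = -20.

a = 7, b = -20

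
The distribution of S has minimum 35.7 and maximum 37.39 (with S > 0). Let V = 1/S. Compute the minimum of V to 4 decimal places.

1/S is decreasing on this domain, so min(V) comes from max(S) = 37.39: min(V) = 1/(37.39) ≈ 0.0267.

min(V) = 0.0267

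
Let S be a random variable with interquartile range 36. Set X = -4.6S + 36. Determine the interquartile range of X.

Under X = aS + b, IQR(X) = |a|·IQR(S) = |-4.6|·36 = 165.6 (shifts cancel; spread scales by |a|).

IQR(X) = 165.6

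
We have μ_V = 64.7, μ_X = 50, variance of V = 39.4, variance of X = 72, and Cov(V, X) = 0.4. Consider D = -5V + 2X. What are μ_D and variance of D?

μ_D = -223.5, variance of D = 1265

μ_D = (-5)·μ_V + 2·μ_X = (-5)·64.7 + 2·50 = -223.5.
variance of D = a²·variance of V + b²·variance of X + 2ab·Cov(V, X) with a = -5, b = 2.
= (-5)²·39.4 + 2²·72 + 2·(-5)·2·0.4
= 985 + 288 + (-8) = 1265.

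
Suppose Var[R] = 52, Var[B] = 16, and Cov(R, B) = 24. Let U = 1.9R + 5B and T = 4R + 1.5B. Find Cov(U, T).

Cov(U, T) = 1063.6

By bilinearity, Cov(U, T) = ac·Var[R] + bd·Var[B] + (ad+bc)·Cov(R, B), with a=1.9, b=5, c=4, d=1.5.
ac·Var[R] = 1.9·4·52 = 395.2
bd·Var[B] = 5·1.5·16 = 120
(ad+bc)·Cov(R, B) = (22.85)·24 = 548.4
Cov(U, T) = 395.2 + 120 + 548.4 = 1063.6.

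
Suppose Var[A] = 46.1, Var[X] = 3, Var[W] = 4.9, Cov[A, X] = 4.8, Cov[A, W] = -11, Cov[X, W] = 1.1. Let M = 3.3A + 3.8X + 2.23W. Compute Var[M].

Var[M] = 546.84501

Var[M] = a²·Var[A] + b²·Var[X] + c²·Var[W] + 2ab·Cov[A, X] + 2ac·Cov[A, W] + 2bc·Cov[X, W], with a = 3.3, b = 3.8, c = 2.23.
= 502.029 + 43.32 + 24.36721 + 120.384 + (-161.898) + 18.6428
= 546.84501.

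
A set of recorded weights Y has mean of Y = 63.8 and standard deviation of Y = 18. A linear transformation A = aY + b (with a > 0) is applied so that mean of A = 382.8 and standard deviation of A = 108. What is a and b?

standard deviation of A = a·standard deviation of Y (a > 0), so a = 108/18 = 6.
mean of A = a·mean of Y + b, so b = 382.8 − 6·63.8 = 0.

a = 6, b = 0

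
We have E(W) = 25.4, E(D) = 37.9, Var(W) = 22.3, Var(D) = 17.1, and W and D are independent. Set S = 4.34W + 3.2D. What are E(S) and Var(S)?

E(S) = 231.516, Var(S) = 595.13788

E(S) = 4.34·E(W) + 3.2·E(D) = 4.34·25.4 + 3.2·37.9 = 231.516.
Var(S) = a²·Var(W) + b²·Var(D) + 2ab·covariance of W and D with a = 4.34, b = 3.2.
Independence gives covariance of W and D = 0.
= 4.34²·22.3 + 3.2²·17.1 + 2·4.34·3.2·0
= 420.03388 + 175.104 + 0 = 595.13788.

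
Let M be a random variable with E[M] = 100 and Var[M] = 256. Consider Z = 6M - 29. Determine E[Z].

E[Z] = 571

Z = 6M - 29 is linear with a = 6, b = -29.
E[Z] = a·E[M] + b = 6·100 + (-29) = 571.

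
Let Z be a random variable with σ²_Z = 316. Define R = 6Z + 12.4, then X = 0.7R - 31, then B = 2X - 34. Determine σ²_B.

σ²_R = 6²·316 = 11376.
σ²_X = 0.7²·11376 = 5574.24.
σ²_B = 2²·5574.24 = 22296.96.

σ²_B = 22296.96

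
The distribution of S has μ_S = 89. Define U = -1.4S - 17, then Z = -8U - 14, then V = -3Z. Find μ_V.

μ_U = (-1.4)·89 + (-17) = -141.6.
μ_Z = (-8)·(-141.6) + (-14) = 1118.8.
μ_V = (-3)·1118.8 = -3356.4.

μ_V = -3356.4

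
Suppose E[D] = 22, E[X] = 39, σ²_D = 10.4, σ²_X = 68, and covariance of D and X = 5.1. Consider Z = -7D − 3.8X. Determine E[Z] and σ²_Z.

E[Z] = -302.2, σ²_Z = 1762.84

E[Z] = (-7)·E[D] + (-3.8)·E[X] = (-7)·22 + (-3.8)·39 = -302.2.
σ²_Z = a²·σ²_D + b²·σ²_X + 2ab·covariance of D and X with a = -7, b = -3.8.
= (-7)²·10.4 + (-3.8)²·68 + 2·(-7)·(-3.8)·5.1
= 509.6 + 981.92 + 271.32 = 1762.84.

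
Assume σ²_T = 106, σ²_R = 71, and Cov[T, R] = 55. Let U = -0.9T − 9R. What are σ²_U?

σ²_U = a²·σ²_T + b²·σ²_R + 2ab·Cov[T, R] with a = -0.9, b = -9.
= (-0.9)²·106 + (-9)²·71 + 2·(-0.9)·(-9)·55
= 85.86 + 5751 + 891 = 6727.86.

σ²_U = 6727.86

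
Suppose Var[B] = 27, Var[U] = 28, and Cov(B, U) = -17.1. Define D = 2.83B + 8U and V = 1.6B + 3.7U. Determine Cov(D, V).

Cov(D, V) = 553.1219

By bilinearity, Cov(D, V) = ac·Var[B] + bd·Var[U] + (ad+bc)·Cov(B, U), with a=2.83, b=8, c=1.6, d=3.7.
ac·Var[B] = 2.83·1.6·27 = 122.256
bd·Var[U] = 8·3.7·28 = 828.8
(ad+bc)·Cov(B, U) = (23.271)·(-17.1) = -397.9341
Cov(D, V) = 122.256 + 828.8 + (-397.9341) = 553.1219.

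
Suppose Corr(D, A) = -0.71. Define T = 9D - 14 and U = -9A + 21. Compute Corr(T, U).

Linear rescalings preserve |correlation|; the slopes 9 and -9 have opposite signs, so the correlation flips sign: Corr(T, U) = −Corr(D, A) = 0.71.

Corr(T, U) = 0.71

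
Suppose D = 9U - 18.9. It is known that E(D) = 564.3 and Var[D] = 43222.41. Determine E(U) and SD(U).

From D = 9U - 18.9: E(D) = a·E(U) + b, so E(U) = (E(D) − b)/a = (564.3 − (-18.9))/9 = 64.8.
SD(D) = √43222.41 = 207.9.
SD(D) = |a|·SD(U), so SD(U) = 207.9/|9| = 23.1.

E(U) = 64.8, SD(U) = 23.1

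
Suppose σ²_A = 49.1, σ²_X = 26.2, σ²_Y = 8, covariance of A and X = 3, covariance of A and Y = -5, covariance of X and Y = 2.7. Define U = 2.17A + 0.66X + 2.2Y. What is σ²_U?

σ²_U = a²·σ²_A + b²·σ²_X + c²·σ²_Y + 2ab·covariance of A and X + 2ac·covariance of A and Y + 2bc·covariance of X and Y, with a = 2.17, b = 0.66, c = 2.2.
= 231.20699 + 11.41272 + 38.72 + 8.5932 + (-47.74) + 7.8408
= 250.03371.

σ²_U = 250.03371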